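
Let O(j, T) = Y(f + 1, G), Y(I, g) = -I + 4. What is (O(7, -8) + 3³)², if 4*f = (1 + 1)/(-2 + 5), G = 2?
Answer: 32041/36 ≈ 890.03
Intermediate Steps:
f = ⅙ (f = ((1 + 1)/(-2 + 5))/4 = (2/3)/4 = (2*(⅓))/4 = (¼)*(⅔) = ⅙ ≈ 0.16667)
Y(I, g) = 4 - I
O(j, T) = 17/6 (O(j, T) = 4 - (⅙ + 1) = 4 - 1*7/6 = 4 - 7/6 = 17/6)
(O(7, -8) + 3³)² = (17/6 + 3³)² = (17/6 + 27)² = (179/6)² = 32041/36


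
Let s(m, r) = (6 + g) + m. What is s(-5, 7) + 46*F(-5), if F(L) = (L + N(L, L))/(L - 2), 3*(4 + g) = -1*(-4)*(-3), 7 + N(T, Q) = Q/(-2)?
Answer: 388/7 ≈ 55.429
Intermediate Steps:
N(T, Q) = -7 - Q/2 (N(T, Q) = -7 + Q/(-2) = -7 + Q*(-1/2) = -7 - Q/2)
g = -8 (g = -4 + (-1*(-4)*(-3))/3 = -4 + (4*(-3))/3 = -4 + (1/3)*(-12) = -4 - 4 = -8)
s(m, r) = -2 + m (s(m, r) = (6 - 8) + m = -2 + m)
F(L) = (-7 + L/2)/(-2 + L) (F(L) = (L + (-7 - L/2))/(L - 2) = (-7 + L/2)/(-2 + L))
s(-5, 7) + 46*F(-5) = (-2 - 5) + 46*((-14 - 5)/(2*(-2 - 5))) = -7 + 46*((1/2)*(-19)/(-7)) = -7 + 46*((1/2)*(-1/7)*(-19)) = -7 + 46*(19/14) = -7 + 437/7 = 388/7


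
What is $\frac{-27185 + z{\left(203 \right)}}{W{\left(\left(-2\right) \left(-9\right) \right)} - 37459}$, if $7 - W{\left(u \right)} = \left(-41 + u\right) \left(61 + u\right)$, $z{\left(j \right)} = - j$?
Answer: $\frac{27388}{35635} \approx 0.76857$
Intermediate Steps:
$W{\left(u \right)} = 7 - \left(-41 + u\right) \left(61 + u\right)$
$\frac{-27185 + z{\left(203 \right)}}{W{\left(\left(-2\right) \left(-9\right) \right)} - 37459} = \frac{-27185 - 203}{\left(2508 - \left(\left(-2\right) \left(-9\right)\right)^{2} - 20 \left(\left(-2\right) \left(-9\right)\right)\right) - 37459} = \frac{-27185 - 203}{\left(2508 - 18^{2} - 360\right) - 37459} = - \frac{27388}{\left(2508 - 324 - 360\right) - 37459} = - \frac{27388}{1824 - 37459} = - \frac{27388}{-35635} = \left(-27388\right) \left(- \frac{1}{35635}\right) = \frac{27388}{35635}$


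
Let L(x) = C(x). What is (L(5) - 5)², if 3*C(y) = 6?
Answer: 9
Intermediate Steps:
C(y) = 2 (C(y) = (⅓)*6 = 2)
L(x) = 2
(L(5) - 5)² = (2 - 5)² = (-3)² = 9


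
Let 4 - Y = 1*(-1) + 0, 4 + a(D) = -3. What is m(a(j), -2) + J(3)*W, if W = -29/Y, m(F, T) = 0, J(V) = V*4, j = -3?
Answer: -348/5 ≈ -69.600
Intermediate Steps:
J(V) = 4*V
a(D) = -7 (a(D) = -4 - 3 = -7)
Y = 5 (Y = 4 - (1*(-1) + 0) = 4 - (-1 + 0) = 4 - 1*(-1) = 4 + 1 = 5)
W = -29/5 ≈ -5.8000
m(a(j), -2) + J(3)*W = 0 + (4*3)*(-29/5) = 0 + 12*(-29/5) = 0 - 348/5 = -348/5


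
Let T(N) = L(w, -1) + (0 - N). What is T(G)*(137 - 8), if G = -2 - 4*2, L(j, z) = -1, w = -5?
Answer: 1161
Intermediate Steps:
G = -10 (G = -2 - 8 = -10)
T(N) = -1 - N (T(N) = -1 + (0 - N) = -1 - N)
T(G)*(137 - 8) = (-1 - 1*(-10))*(137 - 8) = (-1 + 10)*129 = 9*129 = 1161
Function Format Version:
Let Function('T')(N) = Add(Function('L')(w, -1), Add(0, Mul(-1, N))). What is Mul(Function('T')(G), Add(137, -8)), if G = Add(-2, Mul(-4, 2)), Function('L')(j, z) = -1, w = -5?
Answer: 1161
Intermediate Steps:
G = -10 (G = Add(-2, -8) = -10)
Function('T')(N) = Add(-1, Mul(-1, N)) (Function('T')(N) = Add(-1, Add(0, Mul(-1, N))) = Add(-1, Mul(-1, N)))
Mul(Function('T')(G), Add(137, -8)) = Mul(Add(-1, Mul(-1, -10)), Add(137, -8)) = Mul(Add(-1, 10), 129) = Mul(9, 129) = 1161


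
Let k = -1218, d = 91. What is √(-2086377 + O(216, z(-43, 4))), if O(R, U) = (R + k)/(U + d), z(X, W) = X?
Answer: I*√33382366/4 ≈ 1444.4*I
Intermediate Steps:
O(R, U) = (-1218 + R)/(91 + U) (O(R, U) = (R - 1218)/(U + 91) = (-1218 + R)/(91 + U))
√(-2086377 + O(216, z(-43, 4))) = √(-2086377 + (-1218 + 216)/(91 - 43)) = √(-2086377 - 1002/48) = √(-2086377 + (1/48)*(-1002)) = √(-2086377 - 167/8) = √(-16691183/8) = I*√33382366/4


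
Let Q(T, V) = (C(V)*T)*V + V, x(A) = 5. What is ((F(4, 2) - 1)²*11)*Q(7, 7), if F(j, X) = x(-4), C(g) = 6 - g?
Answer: -7392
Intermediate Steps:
F(j, X) = 5
Q(T, V) = V + T*V*(6 - V) (Q(T, V) = ((6 - V)*T)*V + V = (T*(6 - V))*V + V = T*V*(6 - V) + V = V + T*V*(6 - V))
((F(4, 2) - 1)²*11)*Q(7, 7) = ((5 - 1)²*11)*(-1*7*(-1 + 7*(-6 + 7))) = (4²*11)*(-1*7*(-1 + 7*1)) = (16*11)*(-1*7*(-1 + 7)) = 176*(-1*7*6) = 176*(-42) = -7392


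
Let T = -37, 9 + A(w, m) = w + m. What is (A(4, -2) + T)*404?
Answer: -17776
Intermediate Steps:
A(w, m) = -9 + m + w (A(w, m) = -9 + (w + m) = -9 + (m + w) = -9 + m + w)
(A(4, -2) + T)*404 = ((-9 - 2 + 4) - 37)*404 = (-7 - 37)*404 = -44*404 = -17776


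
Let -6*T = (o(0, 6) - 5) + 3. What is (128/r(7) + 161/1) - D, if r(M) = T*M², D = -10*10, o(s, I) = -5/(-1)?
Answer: 12533/49 ≈ 255.78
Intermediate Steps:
o(s, I) = 5 (o(s, I) = -5*(-1) = 5)
D = -100
T = -½ (T = -((5 - 5) + 3)/6 = -(0 + 3)/6 = -⅙*3 = -½ ≈ -0.50000)
r(M) = -M²/2
(128/r(7) + 161/1) - D = (128/((-½*7²)) + 161/1) - 1*(-100) = (128/((-½*49)) + 161*1) + 100 = (128/(-49/2) + 161) + 100 = (128*(-2/49) + 161) + 100 = (-256/49 + 161) + 100 = 7633/49 + 100 = 12533/49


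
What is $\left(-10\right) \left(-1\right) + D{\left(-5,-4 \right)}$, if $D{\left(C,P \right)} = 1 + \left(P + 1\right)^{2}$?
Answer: $20$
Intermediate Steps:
$D{\left(C,P \right)} = 1 + \left(1 + P\right)^{2}$
$\left(-10\right) \left(-1\right) + D{\left(-5,-4 \right)} = \left(-10\right) \left(-1\right) + \left(1 + \left(1 - 4\right)^{2}\right) = 10 + \left(1 + \left(-3\right)^{2}\right) = 10 + \left(1 + 9\right) = 10 + 10 = 20$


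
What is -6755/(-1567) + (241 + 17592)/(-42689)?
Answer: 260419884/66893663 ≈ 3.8930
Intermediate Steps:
-6755/(-1567) + (241 + 17592)/(-42689) = -6755*(-1/1567) + 17833*(-1/42689) = 6755/1567 - 17833/42689 = 260419884/66893663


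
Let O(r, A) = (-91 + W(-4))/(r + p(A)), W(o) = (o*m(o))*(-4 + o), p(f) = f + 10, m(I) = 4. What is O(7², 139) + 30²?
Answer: 178237/198 ≈ 900.19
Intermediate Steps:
p(f) = 10 + f
W(o) = 4*o*(-4 + o) (W(o) = (o*4)*(-4 + o) = (4*o)*(-4 + o) = 4*o*(-4 + o))
O(r, A) = 37/(10 + A + r) (O(r, A) = (-91 + 4*(-4)*(-4 - 4))/(r + (10 + A)) = (-91 + 4*(-4)*(-8))/(10 + A + r) = (-91 + 128)/(10 + A + r) = 37/(10 + A + r))
O(7², 139) + 30² = 37/(10 + 139 + 7²) + 30² = 37/(10 + 139 + 49) + 900 = 37/198 + 900 = 178237/198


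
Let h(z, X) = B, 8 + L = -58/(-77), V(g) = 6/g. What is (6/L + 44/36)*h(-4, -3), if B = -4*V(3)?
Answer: -880/279 ≈ -3.1541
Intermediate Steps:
L = -558/77 (L = -8 - 58/(-77) = -8 - 58*(-1/77) = -8 + 58/77 = -558/77 ≈ -7.2467)
B = -8 (B = -24/3 = -4*2 = -8)
h(z, X) = -8
(6/L + 44/36)*h(-4, -3) = (6/(-558/77) + 44/36)*(-8) = (6*(-77/558) + 44*(1/36))*(-8) = (-77/93 + 11/9)*(-8) = (110/279)*(-8) = -880/279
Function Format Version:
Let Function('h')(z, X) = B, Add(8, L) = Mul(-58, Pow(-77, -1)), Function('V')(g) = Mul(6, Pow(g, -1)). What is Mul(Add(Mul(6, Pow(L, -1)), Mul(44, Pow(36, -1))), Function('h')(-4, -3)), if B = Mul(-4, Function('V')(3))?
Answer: Rational(-880, 279) ≈ -3.1541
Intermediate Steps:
L = Rational(-558, 77) (L = Add(-8, Mul(-58, Pow(-77, -1))) = Add(-8, Mul(-58, Rational(-1, 77))) = Add(-8, Rational(58, 77)) = Rational(-558, 77) ≈ -7.2467)
B = -8 (B = Mul(-4, Mul(6, Pow(3, -1))) = Mul(-4, Mul(6, Rational(1, 3))) = Mul(-4, 2) = -8)
Function('h')(z, X) = -8
Mul(Add(Mul(6, Pow(L, -1)), Mul(44, Pow(36, -1))), Function('h')(-4, -3)) = Mul(Add(Mul(6, Pow(Rational(-558, 77), -1)), Mul(44, Pow(36, -1))), -8) = Mul(Add(Mul(6, Rational(-77, 558)), Mul(44, Rational(1, 36))), -8) = Mul(Add(Rational(-77, 93), Rational(11, 9)), -8) = Mul(Rational(110, 279), -8) = Rational(-880, 279)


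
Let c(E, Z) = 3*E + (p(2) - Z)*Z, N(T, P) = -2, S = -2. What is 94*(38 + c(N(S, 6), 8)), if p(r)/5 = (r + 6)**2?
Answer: 237632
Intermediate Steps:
p(r) = 5*(6 + r)**2 (p(r) = 5*(r + 6)**2 = 5*(6 + r)**2)
c(E, Z) = 3*E + Z*(320 - Z) (c(E, Z) = 3*E + (5*(6 + 2)**2 - Z)*Z = 3*E + (5*8**2 - Z)*Z = 3*E + (5*64 - Z)*Z = 3*E + (320 - Z)*Z = 3*E + Z*(320 - Z))
94*(38 + c(N(S, 6), 8)) = 94*(38 + (-1*8**2 + 3*(-2) + 320*8)) = 94*(38 + (-1*64 - 6 + 2560)) = 94*(38 + (-64 - 6 + 2560)) = 94*(38 + 2490) = 94*2528 = 237632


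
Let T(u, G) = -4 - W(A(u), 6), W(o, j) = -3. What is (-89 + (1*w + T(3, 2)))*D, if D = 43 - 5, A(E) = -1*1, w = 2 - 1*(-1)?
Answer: -3306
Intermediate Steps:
w = 3 (w = 2 + 1 = 3)
A(E) = -1
T(u, G) = -1 (T(u, G) = -4 - 1*(-3) = -4 + 3 = -1)
D = 38
(-89 + (1*w + T(3, 2)))*D = (-89 + (1*3 - 1))*38 = (-89 + (3 - 1))*38 = (-89 + 2)*38 = -87*38 = -3306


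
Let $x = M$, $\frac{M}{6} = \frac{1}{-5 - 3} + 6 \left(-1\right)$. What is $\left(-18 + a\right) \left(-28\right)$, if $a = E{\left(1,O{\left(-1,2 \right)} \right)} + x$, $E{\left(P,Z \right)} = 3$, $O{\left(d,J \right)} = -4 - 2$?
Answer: $1449$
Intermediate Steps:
$O{\left(d,J \right)} = -6$ ($O{\left(d,J \right)} = -4 - 2 = -6$)
$M = - \frac{147}{4}$ ($M = 6 \left(\frac{1}{-5 - 3} + 6 \left(-1\right)\right) = 6 \left(\frac{1}{-8} - 6\right) = 6 \left(- \frac{1}{8} - 6\right) = 6 \left(- \frac{49}{8}\right) = - \frac{147}{4} \approx -36.75$)
$x = - \frac{147}{4} \approx -36.75$
$a = - \frac{135}{4}$ ($a = 3 - \frac{147}{4} = - \frac{135}{4} \approx -33.75$)
$\left(-18 + a\right) \left(-28\right) = \left(-18 - \frac{135}{4}\right) \left(-28\right) = \left(- \frac{207}{4}\right) \left(-28\right) = 1449$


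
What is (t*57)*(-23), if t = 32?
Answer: -41952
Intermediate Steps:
(t*57)*(-23) = (32*57)*(-23) = 1824*(-23) = -41952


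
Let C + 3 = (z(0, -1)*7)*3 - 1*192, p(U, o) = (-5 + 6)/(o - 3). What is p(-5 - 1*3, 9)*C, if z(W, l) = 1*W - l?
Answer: -29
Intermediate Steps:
z(W, l) = W - l
p(U, o) = 1/(-3 + o)
C = -174 (C = -3 + (((0 - 1*(-1))*7)*3 - 1*192) = -3 + (((0 + 1)*7)*3 - 192) = -3 + ((1*7)*3 - 192) = -3 + (7*3 - 192) = -3 + (21 - 192) = -3 - 171 = -174)
p(-5 - 1*3, 9)*C = -174/(-3 + 9) = -174/6 = (⅙)*(-174) = -29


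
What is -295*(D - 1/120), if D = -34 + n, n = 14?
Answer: 141659/24 ≈ 5902.5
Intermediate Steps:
D = -20 (D = -34 + 14 = -20)
-295*(D - 1/120) = -295*(-20 - 1/120) = -295*(-2401/120) = 141659/24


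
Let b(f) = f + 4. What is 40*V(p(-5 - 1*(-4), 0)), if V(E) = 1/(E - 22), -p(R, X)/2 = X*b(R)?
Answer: -20/11 ≈ -1.8182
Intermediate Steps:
b(f) = 4 + f
p(R, X) = -2*X*(4 + R)
V(E) = 1/(-22 + E)
40*V(p(-5 - 1*(-4), 0)) = 40/(-22 - 2*0*(4 + (-5 - 1*(-4)))) = 40/(-22 - 2*0*(4 + (-5 + 4))) = 40/(-22 - 2*0*(4 - 1)) = 40/(-22 - 2*0*3) = 40/(-22 + 0) = 40/(-22) = 40*(-1/22) = -20/11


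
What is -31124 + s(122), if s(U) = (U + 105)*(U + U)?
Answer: 24264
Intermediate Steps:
s(U) = 2*U*(105 + U) (s(U) = (105 + U)*(2*U) = 2*U*(105 + U))
-31124 + s(122) = -31124 + 2*122*(105 + 122) = -31124 + 2*122*227 = -31124 + 55388 = 24264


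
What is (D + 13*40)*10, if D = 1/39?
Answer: 202810/39 ≈ 5200.3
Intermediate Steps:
D = 1/39 ≈ 0.025641
(D + 13*40)*10 = (1/39 + 13*40)*10 = (1/39 + 520)*10 = (20281/39)*10 = 202810/39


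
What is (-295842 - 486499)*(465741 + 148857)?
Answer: -480825213918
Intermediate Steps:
(-295842 - 486499)*(465741 + 148857) = -782341*614598 = -480825213918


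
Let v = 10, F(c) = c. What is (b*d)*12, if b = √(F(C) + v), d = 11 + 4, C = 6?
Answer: 720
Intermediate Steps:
d = 15
b = 4 (b = √(6 + 10) = √16 = 4)
(b*d)*12 = (4*15)*12 = 60*12 = 720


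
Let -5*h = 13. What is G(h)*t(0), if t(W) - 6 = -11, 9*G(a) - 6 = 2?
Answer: -40/9 ≈ -4.4444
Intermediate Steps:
h = -13/5 (h = -⅕*13 = -13/5 ≈ -2.6000)
G(a) = 8/9 (G(a) = ⅔ + (⅑)*2 = ⅔ + 2/9 = 8/9)
t(W) = -5 (t(W) = 6 - 11 = -5)
G(h)*t(0) = (8/9)*(-5) = -40/9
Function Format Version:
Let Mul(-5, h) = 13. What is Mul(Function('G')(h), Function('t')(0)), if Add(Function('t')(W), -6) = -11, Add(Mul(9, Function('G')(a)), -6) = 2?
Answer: Rational(-40, 9) ≈ -4.4444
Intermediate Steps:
h = Rational(-13, 5) (h = Mul(Rational(-1, 5), 13) = Rational(-13, 5) ≈ -2.6000)
Function('G')(a) = Rational(8, 9) (Function('G')(a) = Add(Rational(2, 3), Mul(Rational(1, 9), 2)) = Add(Rational(2, 3), Rational(2, 9)) = Rational(8, 9))
Function('t')(W) = -5 (Function('t')(W) = Add(6, -11) = -5)
Mul(Function('G')(h), Function('t')(0)) = Mul(Rational(8, 9), -5) = Rational(-40, 9)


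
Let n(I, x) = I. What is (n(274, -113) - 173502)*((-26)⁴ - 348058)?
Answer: -18867647304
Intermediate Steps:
(n(274, -113) - 173502)*((-26)⁴ - 348058) = (274 - 173502)*((-26)⁴ - 348058) = -173228*(456976 - 348058) = -173228*108918 = -18867647304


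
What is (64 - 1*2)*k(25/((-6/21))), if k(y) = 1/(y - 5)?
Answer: -124/185 ≈ -0.67027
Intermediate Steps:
k(y) = 1/(-5 + y)
(64 - 1*2)*k(25/((-6/21))) = (64 - 1*2)/(-5 + 25/((-6/21))) = (64 - 2)/(-5 + 25/((-6*1/21))) = 62/(-5 + 25/(-2/7)) = 62/(-5 + 25*(-7/2)) = 62/(-5 - 175/2) = 62/(-185/2) = 62*(-2/185) = -124/185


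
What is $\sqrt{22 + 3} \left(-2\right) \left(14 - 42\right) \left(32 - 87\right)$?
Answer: $-15400$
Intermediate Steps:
$\sqrt{22 + 3} \left(-2\right) \left(14 - 42\right) \left(32 - 87\right) = \sqrt{25} \left(-2\right) \left(\left(-28\right) \left(-55\right)\right) = 5 \left(-2\right) 1540 = \left(-10\right) 1540 = -15400$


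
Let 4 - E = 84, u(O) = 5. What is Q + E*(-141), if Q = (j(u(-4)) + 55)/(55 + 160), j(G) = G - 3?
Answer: 2425257/215 ≈ 11280.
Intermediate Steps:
j(G) = -3 + G
Q = 57/215 (Q = ((-3 + 5) + 55)/(55 + 160) = (2 + 55)/215 = 57*(1/215) = 57/215 ≈ 0.26512)
E = -80 (E = 4 - 1*84 = 4 - 84 = -80)
Q + E*(-141) = 57/215 - 80*(-141) = 57/215 + 11280 = 2425257/215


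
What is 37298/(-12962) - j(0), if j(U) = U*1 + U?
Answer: -18649/6481 ≈ -2.8775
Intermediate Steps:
j(U) = 2*U (j(U) = U + U = 2*U)
37298/(-12962) - j(0) = 37298/(-12962) - 2*0 = 37298*(-1/12962) - 1*0 = -18649/6481 + 0 = -18649/6481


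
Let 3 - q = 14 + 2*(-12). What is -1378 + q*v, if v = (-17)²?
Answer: 2379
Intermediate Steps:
v = 289
q = 13 (q = 3 - (14 + 2*(-12)) = 3 - (14 - 24) = 3 - 1*(-10) = 3 + 10 = 13)
-1378 + q*v = -1378 + 13*289 = -1378 + 3757 = 2379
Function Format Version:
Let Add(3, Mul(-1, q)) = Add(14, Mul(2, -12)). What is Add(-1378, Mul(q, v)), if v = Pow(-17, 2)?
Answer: 2379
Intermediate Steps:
v = 289
q = 13 (q = Add(3, Mul(-1, Add(14, Mul(2, -12)))) = Add(3, Mul(-1, Add(14, -24))) = Add(3, Mul(-1, -10)) = Add(3, 10) = 13)
Add(-1378, Mul(q, v)) = Add(-1378, Mul(13, 289)) = Add(-1378, 3757) = 2379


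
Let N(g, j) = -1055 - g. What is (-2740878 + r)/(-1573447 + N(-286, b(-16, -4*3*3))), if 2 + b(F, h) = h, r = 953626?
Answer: 446813/393554 ≈ 1.1353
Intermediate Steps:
b(F, h) = -2 + h
(-2740878 + r)/(-1573447 + N(-286, b(-16, -4*3*3))) = (-2740878 + 953626)/(-1573447 + (-1055 - 1*(-286))) = -1787252/(-1573447 + (-1055 + 286)) = -1787252/(-1573447 - 769) = -1787252/(-1574216) = -1787252*(-1/1574216) = 446813/393554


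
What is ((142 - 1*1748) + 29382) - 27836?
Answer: -60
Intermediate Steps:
((142 - 1*1748) + 29382) - 27836 = ((142 - 1748) + 29382) - 27836 = (-1606 + 29382) - 27836 = 27776 - 27836 = -60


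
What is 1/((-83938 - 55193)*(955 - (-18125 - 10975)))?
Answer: -1/4181582205 ≈ -2.3914e-10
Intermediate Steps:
1/((-83938 - 55193)*(955 - (-18125 - 10975))) = 1/((-139131)*(955 - 1*(-29100))) = -1/(139131*(955 + 29100)) = -1/139131/30055 = -1/139131*1/30055 = -1/4181582205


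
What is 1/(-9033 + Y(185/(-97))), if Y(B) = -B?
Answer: -97/876016 ≈ -0.00011073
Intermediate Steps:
1/(-9033 + Y(185/(-97))) = 1/(-9033 - 185/(-97)) = 1/(-9033 - 185*(-1)/97) = 1/(-9033 - 1*(-185/97)) = 1/(-9033 + 185/97) = 1/(-876016/97) = -97/876016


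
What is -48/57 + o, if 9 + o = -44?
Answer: -1023/19 ≈ -53.842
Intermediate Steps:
o = -53 (o = -9 - 44 = -53)
-48/57 + o = -48/57 - 53 = (1/57)*(-48) - 53 = -16/19 - 53 = -1023/19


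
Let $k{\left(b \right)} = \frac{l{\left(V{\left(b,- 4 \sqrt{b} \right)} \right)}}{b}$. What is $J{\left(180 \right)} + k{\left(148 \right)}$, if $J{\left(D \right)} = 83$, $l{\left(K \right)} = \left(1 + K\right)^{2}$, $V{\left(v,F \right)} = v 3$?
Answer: $\frac{210309}{148} \approx 1421.0$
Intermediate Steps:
$V{\left(v,F \right)} = 3 v$
$k{\left(b \right)} = \frac{\left(1 + 3 b\right)^{2}}{b}$
$J{\left(180 \right)} + k{\left(148 \right)} = 83 + \frac{\left(1 + 3 \cdot 148\right)^{2}}{148} = 83 + \frac{\left(1 + 444\right)^{2}}{148} = 83 + \frac{445^{2}}{148} = 83 + \frac{1}{148} \cdot 198025 = 83 + \frac{198025}{148} = \frac{210309}{148}$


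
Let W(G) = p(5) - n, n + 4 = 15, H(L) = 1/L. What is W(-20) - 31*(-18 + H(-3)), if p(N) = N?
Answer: 1687/3 ≈ 562.33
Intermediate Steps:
n = 11 (n = -4 + 15 = 11)
W(G) = -6 (W(G) = 5 - 1*11 = 5 - 11 = -6)
W(-20) - 31*(-18 + H(-3)) = -6 - 31*(-18 + 1/(-3)) = -6 - 31*(-18 - 1/3) = -6 - 31*(-55/3) = -6 + 1705/3 = 1687/3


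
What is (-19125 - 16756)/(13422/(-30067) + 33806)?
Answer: -1078834027/1016431580 ≈ -1.0614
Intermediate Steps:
(-19125 - 16756)/(13422/(-30067) + 33806) = -35881/(13422*(-1/30067) + 33806) = -35881/(-13422/30067 + 33806) = -35881/1016431580/30067 = -35881*30067/1016431580 = -1078834027/1016431580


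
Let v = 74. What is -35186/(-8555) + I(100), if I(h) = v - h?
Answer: -187244/8555 ≈ -21.887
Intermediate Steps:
I(h) = 74 - h
-35186/(-8555) + I(100) = -35186/(-8555) + (74 - 1*100) = -35186*(-1/8555) + (74 - 100) = 35186/8555 - 26 = -187244/8555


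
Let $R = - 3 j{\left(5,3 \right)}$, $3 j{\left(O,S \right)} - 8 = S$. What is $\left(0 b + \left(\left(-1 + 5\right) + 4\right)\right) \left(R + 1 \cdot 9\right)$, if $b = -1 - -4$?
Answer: $-16$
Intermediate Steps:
$j{\left(O,S \right)} = \frac{8}{3} + \frac{S}{3}$
$b = 3$ ($b = -1 + 4 = 3$)
$R = -11$ ($R = - 3 \left(\frac{8}{3} + \frac{1}{3} \cdot 3\right) = - 3 \left(\frac{8}{3} + 1\right) = \left(-3\right) \frac{11}{3} = -11$)
$\left(0 b + \left(\left(-1 + 5\right) + 4\right)\right) \left(R + 1 \cdot 9\right) = \left(0 \cdot 3 + \left(\left(-1 + 5\right) + 4\right)\right) \left(-11 + 1 \cdot 9\right) = \left(0 + \left(4 + 4\right)\right) \left(-11 + 9\right) = \left(0 + 8\right) \left(-2\right) = 8 \left(-2\right) = -16$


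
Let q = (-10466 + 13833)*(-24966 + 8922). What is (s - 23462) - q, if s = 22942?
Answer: 54019628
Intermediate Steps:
q = -54020148 (q = 3367*(-16044) = -54020148)
(s - 23462) - q = (22942 - 23462) - 1*(-54020148) = -520 + 54020148 = 54019628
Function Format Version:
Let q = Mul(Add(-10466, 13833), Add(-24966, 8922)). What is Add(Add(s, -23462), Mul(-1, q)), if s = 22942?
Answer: 54019628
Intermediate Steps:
q = -54020148 (q = Mul(3367, -16044) = -54020148)
Add(Add(s, -23462), Mul(-1, q)) = Add(Add(22942, -23462), Mul(-1, -54020148)) = Add(-520, 54020148) = 54019628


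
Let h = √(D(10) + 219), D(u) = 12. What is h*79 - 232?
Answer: -232 + 79*√231 ≈ 968.70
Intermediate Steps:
h = √231 (h = √(12 + 219) = √231 ≈ 15.199)
h*79 - 232 = √231*79 - 232 = 79*√231 - 232 = -232 + 79*√231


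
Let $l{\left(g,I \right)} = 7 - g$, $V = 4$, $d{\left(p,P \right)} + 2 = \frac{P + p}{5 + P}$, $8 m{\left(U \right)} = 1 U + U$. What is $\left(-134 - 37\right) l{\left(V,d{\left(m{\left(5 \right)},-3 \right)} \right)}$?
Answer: $-513$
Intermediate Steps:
$m{\left(U \right)} = \frac{U}{4}$ ($m{\left(U \right)} = \frac{1 U + U}{8} = \frac{U + U}{8} = \frac{2 U}{8} = \frac{U}{4}$)
$d{\left(p,P \right)} = -2 + \frac{P + p}{5 + P}$
$\left(-134 - 37\right) l{\left(V,d{\left(m{\left(5 \right)},-3 \right)} \right)} = \left(-134 - 37\right) \left(7 - 4\right) = - 171 \left(7 - 4\right) = \left(-171\right) 3 = -513$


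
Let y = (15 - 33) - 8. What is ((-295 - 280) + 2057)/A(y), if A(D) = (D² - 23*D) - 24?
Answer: 741/625 ≈ 1.1856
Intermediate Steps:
y = -26 (y = -18 - 8 = -26)
A(D) = -24 + D² - 23*D
((-295 - 280) + 2057)/A(y) = ((-295 - 280) + 2057)/(-24 + (-26)² - 23*(-26)) = (-575 + 2057)/(-24 + 676 + 598) = 1482/1250 = 1482*(1/1250) = 741/625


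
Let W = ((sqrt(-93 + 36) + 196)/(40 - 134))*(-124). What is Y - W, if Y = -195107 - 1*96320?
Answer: -13709221/47 - 62*I*sqrt(57)/47 ≈ -2.9169e+5 - 9.9594*I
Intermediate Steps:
Y = -291427 (Y = -195107 - 96320 = -291427)
W = 12152/47 + 62*I*sqrt(57)/47 (W = ((sqrt(-57) + 196)/(-94))*(-124) = ((I*sqrt(57) + 196)*(-1/94))*(-124) = ((196 + I*sqrt(57))*(-1/94))*(-124) = (-98/47 - I*sqrt(57)/94)*(-124) = 12152/47 + 62*I*sqrt(57)/47 ≈ 258.55 + 9.9594*I)
Y - W = -291427 - (12152/47 + 62*I*sqrt(57)/47) = -291427 + (-12152/47 - 62*I*sqrt(57)/47) = -13709221/47 - 62*I*sqrt(57)/47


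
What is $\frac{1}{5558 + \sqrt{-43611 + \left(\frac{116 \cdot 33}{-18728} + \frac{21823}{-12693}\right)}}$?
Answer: $\frac{330304303308}{1838423173916837} - \frac{i \sqrt{154030448653401433098}}{1838423173916837} \approx 0.00017967 - 6.7508 \cdot 10^{-6} i$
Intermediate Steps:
$\frac{1}{5558 + \sqrt{-43611 + \left(\frac{116 \cdot 33}{-18728} + \frac{21823}{-12693}\right)}} = \frac{1}{5558 + \sqrt{-43611 + \left(3828 \left(- \frac{1}{18728}\right) + 21823 \left(- \frac{1}{12693}\right)\right)}} = \frac{1}{5558 + \sqrt{-43611 - \frac{114322487}{59428626}}} = \frac{1}{5558 + \sqrt{- \frac{2591856130973}{59428626}}} = \frac{1}{5558 + \frac{i \sqrt{154030448653401433098}}{59428626}}$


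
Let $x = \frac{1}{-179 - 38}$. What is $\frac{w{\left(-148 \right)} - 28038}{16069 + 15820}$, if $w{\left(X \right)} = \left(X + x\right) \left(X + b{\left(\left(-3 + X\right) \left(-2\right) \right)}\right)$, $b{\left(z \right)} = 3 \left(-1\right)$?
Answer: $- \frac{1234579}{6919913} \approx -0.17841$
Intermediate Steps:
$x = - \frac{1}{217}$ ($x = \frac{1}{-217} = - \frac{1}{217} \approx -0.0046083$)
$b{\left(z \right)} = -3$
$w{\left(X \right)} = \left(-3 + X\right) \left(- \frac{1}{217} + X\right)$ ($w{\left(X \right)} = \left(X - \frac{1}{217}\right) \left(X - 3\right) = \left(- \frac{1}{217} + X\right) \left(-3 + X\right) = \left(-3 + X\right) \left(- \frac{1}{217} + X\right)$)
$\frac{w{\left(-148 \right)} - 28038}{16069 + 15820} = \frac{\left(\frac{3}{217} + \left(-148\right)^{2} - - \frac{96496}{217}\right) - 28038}{16069 + 15820} = \frac{\left(\frac{3}{217} + 21904 + \frac{96496}{217}\right) - 28038}{31889} = \left(\frac{4849667}{217} - 28038\right) \frac{1}{31889} = \left(- \frac{1234579}{217}\right) \frac{1}{31889} = - \frac{1234579}{6919913}$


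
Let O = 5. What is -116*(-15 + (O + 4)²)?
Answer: -7656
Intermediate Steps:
-116*(-15 + (O + 4)²) = -116*(-15 + (5 + 4)²) = -116*(-15 + 9²) = -116*(-15 + 81) = -116*66 = -7656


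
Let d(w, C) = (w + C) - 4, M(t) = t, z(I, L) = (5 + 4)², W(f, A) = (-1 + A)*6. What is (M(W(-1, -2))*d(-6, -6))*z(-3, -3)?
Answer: 23328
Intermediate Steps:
W(f, A) = -6 + 6*A
z(I, L) = 81 (z(I, L) = 9² = 81)
d(w, C) = -4 + C + w (d(w, C) = (C + w) - 4 = -4 + C + w)
(M(W(-1, -2))*d(-6, -6))*z(-3, -3) = ((-6 + 6*(-2))*(-4 - 6 - 6))*81 = ((-6 - 12)*(-16))*81 = -18*(-16)*81 = 288*81 = 23328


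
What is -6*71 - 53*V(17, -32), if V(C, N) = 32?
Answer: -2122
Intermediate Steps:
-6*71 - 53*V(17, -32) = -6*71 - 53*32 = -426 - 1696 = -2122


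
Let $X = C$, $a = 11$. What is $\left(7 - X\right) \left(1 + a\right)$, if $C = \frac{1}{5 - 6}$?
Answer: $96$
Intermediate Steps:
$C = -1$ ($C = \frac{1}{-1} = -1$)
$X = -1$
$\left(7 - X\right) \left(1 + a\right) = \left(7 - -1\right) \left(1 + 11\right) = \left(7 + 1\right) 12 = 8 \cdot 12 = 96$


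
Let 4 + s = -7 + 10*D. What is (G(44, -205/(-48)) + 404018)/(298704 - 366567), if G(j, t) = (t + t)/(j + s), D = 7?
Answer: -998732701/167757336 ≈ -5.9534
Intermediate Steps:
s = 59 (s = -4 + (-7 + 10*7) = -4 + (-7 + 70) = -4 + 63 = 59)
G(j, t) = 2*t/(59 + j) (G(j, t) = (t + t)/(j + 59) = (2*t)/(59 + j) = 2*t/(59 + j))
(G(44, -205/(-48)) + 404018)/(298704 - 366567) = (2*(-205/(-48))/(59 + 44) + 404018)/(298704 - 366567) = (2*(-205*(-1/48))/103 + 404018)/(-67863) = (2*(205/48)*(1/103) + 404018)*(-1/67863) = (205/2472 + 404018)*(-1/67863) = (998732701/2472)*(-1/67863) = -998732701/167757336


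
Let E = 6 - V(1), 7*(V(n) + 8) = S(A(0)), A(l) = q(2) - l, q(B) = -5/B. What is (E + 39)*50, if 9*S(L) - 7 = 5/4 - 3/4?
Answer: 55525/21 ≈ 2644.0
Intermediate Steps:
A(l) = -5/2 - l
S(L) = ⅚ (S(L) = 7/9 + (5/4 - 3/4)/9 = 7/9 + (5*(¼) - 3*¼)/9 = 7/9 + (5/4 - ¾)/9 = 7/9 + (⅑)*(½) = 7/9 + 1/18 = ⅚)
V(n) = -331/42 (V(n) = -8 + (⅐)*(⅚) = -8 + 5/42 = -331/42)
E = 583/42 (E = 6 - 1*(-331/42) = 6 + 331/42 = 583/42 ≈ 13.881)
(E + 39)*50 = (583/42 + 39)*50 = (2221/42)*50 = 55525/21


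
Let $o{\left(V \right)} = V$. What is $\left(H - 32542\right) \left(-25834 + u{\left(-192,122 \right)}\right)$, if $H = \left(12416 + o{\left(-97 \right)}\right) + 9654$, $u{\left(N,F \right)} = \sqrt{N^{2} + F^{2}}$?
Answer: $273039546 - 21138 \sqrt{12937} \approx 2.7064 \cdot 10^{8}$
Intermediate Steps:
$u{\left(N,F \right)} = \sqrt{F^{2} + N^{2}}$
$H = 21973$ ($H = \left(12416 - 97\right) + 9654 = 12319 + 9654 = 21973$)
$\left(H - 32542\right) \left(-25834 + u{\left(-192,122 \right)}\right) = \left(21973 - 32542\right) \left(-25834 + \sqrt{122^{2} + \left(-192\right)^{2}}\right) = - 10569 \left(-25834 + \sqrt{14884 + 36864}\right) = - 10569 \left(-25834 + \sqrt{51748}\right) = - 10569 \left(-25834 + 2 \sqrt{12937}\right) = 273039546 - 21138 \sqrt{12937}$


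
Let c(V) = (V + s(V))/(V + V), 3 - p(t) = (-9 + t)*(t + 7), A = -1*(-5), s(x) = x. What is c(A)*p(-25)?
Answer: -609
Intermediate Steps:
A = 5
p(t) = 3 - (-9 + t)*(7 + t) (p(t) = 3 - (-9 + t)*(t + 7) = 3 - (-9 + t)*(7 + t))
c(V) = 1 (c(V) = (V + V)/(V + V) = (2*V)/((2*V)) = (2*V)*(1/(2*V)) = 1)
c(A)*p(-25) = 1*(66 - 1*(-25)**2 + 2*(-25)) = 1*(66 - 1*625 - 50) = 1*(66 - 625 - 50) = 1*(-609) = -609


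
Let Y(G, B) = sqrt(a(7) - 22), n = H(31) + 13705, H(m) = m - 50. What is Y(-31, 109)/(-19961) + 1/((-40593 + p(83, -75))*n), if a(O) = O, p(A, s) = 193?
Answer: -1/552914400 - I*sqrt(15)/19961 ≈ -1.8086e-9 - 0.00019403*I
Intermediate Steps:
H(m) = -50 + m
n = 13686 (n = (-50 + 31) + 13705 = -19 + 13705 = 13686)
Y(G, B) = I*sqrt(15) (Y(G, B) = sqrt(7 - 22) = sqrt(-15) = I*sqrt(15))
Y(-31, 109)/(-19961) + 1/((-40593 + p(83, -75))*n) = (I*sqrt(15))/(-19961) + 1/((-40593 + 193)*13686) = (I*sqrt(15))*(-1/19961) + (1/13686)/(-40400) = -I*sqrt(15)/19961 - 1/40400*1/13686 = -I*sqrt(15)/19961 - 1/552914400 = -1/552914400 - I*sqrt(15)/19961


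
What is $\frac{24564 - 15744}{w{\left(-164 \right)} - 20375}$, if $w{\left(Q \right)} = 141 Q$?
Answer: $- \frac{8820}{43499} \approx -0.20276$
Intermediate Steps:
$\frac{24564 - 15744}{w{\left(-164 \right)} - 20375} = \frac{24564 - 15744}{141 \left(-164\right) - 20375} = \frac{8820}{-23124 - 20375} = \frac{8820}{-43499} = 8820 \left(- \frac{1}{43499}\right) = - \frac{8820}{43499}$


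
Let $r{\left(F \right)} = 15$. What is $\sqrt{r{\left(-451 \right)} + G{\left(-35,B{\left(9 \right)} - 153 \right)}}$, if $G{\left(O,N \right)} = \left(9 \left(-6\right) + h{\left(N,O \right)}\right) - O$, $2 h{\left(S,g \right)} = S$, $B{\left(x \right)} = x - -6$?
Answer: $i \sqrt{73} \approx 8.544 i$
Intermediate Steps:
$B{\left(x \right)} = 6 + x$ ($B{\left(x \right)} = x + 6 = 6 + x$)
$h{\left(S,g \right)} = \frac{S}{2}$
$G{\left(O,N \right)} = -54 + \frac{N}{2} - O$ ($G{\left(O,N \right)} = \left(9 \left(-6\right) + \frac{N}{2}\right) - O = \left(-54 + \frac{N}{2}\right) - O = -54 + \frac{N}{2} - O$)
$\sqrt{r{\left(-451 \right)} + G{\left(-35,B{\left(9 \right)} - 153 \right)}} = \sqrt{15 - \left(19 - \frac{\left(6 + 9\right) - 153}{2}\right)} = \sqrt{15 + \left(-54 + \frac{15 - 153}{2} + 35\right)} = \sqrt{15 + \left(-54 + \frac{1}{2} \left(-138\right) + 35\right)} = \sqrt{15 - 88} = \sqrt{-73} = i \sqrt{73}$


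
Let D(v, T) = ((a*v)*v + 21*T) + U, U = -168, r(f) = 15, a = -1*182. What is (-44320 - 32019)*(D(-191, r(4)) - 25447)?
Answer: 508787373438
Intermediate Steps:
a = -182
D(v, T) = -168 - 182*v² + 21*T (D(v, T) = ((-182*v)*v + 21*T) - 168 = (-182*v² + 21*T) - 168 = -168 - 182*v² + 21*T)
(-44320 - 32019)*(D(-191, r(4)) - 25447) = (-44320 - 32019)*((-168 - 182*(-191)² + 21*15) - 25447) = -76339*((-168 - 182*36481 + 315) - 25447) = -76339*((-168 - 6639542 + 315) - 25447) = -76339*(-6639395 - 25447) = -76339*(-6664842) = 508787373438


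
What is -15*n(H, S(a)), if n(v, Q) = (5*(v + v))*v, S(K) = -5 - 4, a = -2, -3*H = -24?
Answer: -9600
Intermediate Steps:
H = 8 (H = -⅓*(-24) = 8)
S(K) = -9
n(v, Q) = 10*v² (n(v, Q) = (5*(2*v))*v = (10*v)*v = 10*v²)
-15*n(H, S(a)) = -150*8² = -150*64 = -15*640 = -9600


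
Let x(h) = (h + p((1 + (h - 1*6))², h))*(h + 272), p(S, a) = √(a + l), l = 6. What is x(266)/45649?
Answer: 143108/45649 + 2152*√17/45649 ≈ 3.3293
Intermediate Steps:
p(S, a) = √(6 + a) (p(S, a) = √(a + 6) = √(6 + a))
x(h) = (272 + h)*(h + √(6 + h)) (x(h) = (h + √(6 + h))*(h + 272) = (h + √(6 + h))*(272 + h) = (272 + h)*(h + √(6 + h)))
x(266)/45649 = (266² + 272*266 + 272*√(6 + 266) + 266*√(6 + 266))/45649 = (70756 + 72352 + 272*√272 + 266*√272)*(1/45649) = (70756 + 72352 + 272*(4*√17) + 266*(4*√17))*(1/45649) = (70756 + 72352 + 1088*√17 + 1064*√17)*(1/45649) = (143108 + 2152*√17)*(1/45649) = 143108/45649 + 2152*√17/45649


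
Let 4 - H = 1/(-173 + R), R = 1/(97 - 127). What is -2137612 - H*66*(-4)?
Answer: -11090854276/5191 ≈ -2.1366e+6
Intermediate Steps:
R = -1/30 (R = 1/(-30) = -1/30 ≈ -0.033333)
H = 20794/5191 (H = 4 - 1/(-173 - 1/30) = 4 - 1/(-5191/30) = 4 - 1*(-30/5191) = 4 + 30/5191 = 20794/5191 ≈ 4.0058)
-2137612 - H*66*(-4) = -2137612 - 20794*66*(-4)/5191 = -2137612 - 20794*(-264)/5191 = -2137612 - 1*(-5489616/5191) = -2137612 + 5489616/5191 = -11090854276/5191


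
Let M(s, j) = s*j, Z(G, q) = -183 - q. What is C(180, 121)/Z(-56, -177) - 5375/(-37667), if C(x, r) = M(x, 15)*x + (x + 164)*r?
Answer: -9936990479/113001 ≈ -87937.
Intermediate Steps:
M(s, j) = j*s
C(x, r) = 15*x² + r*(164 + x) (C(x, r) = (15*x)*x + (x + 164)*r = 15*x² + (164 + x)*r = 15*x² + r*(164 + x))
C(180, 121)/Z(-56, -177) - 5375/(-37667) = (15*180² + 164*121 + 121*180)/(-183 - 1*(-177)) - 5375/(-37667) = (15*32400 + 19844 + 21780)/(-183 + 177) - 5375*(-1/37667) = (486000 + 19844 + 21780)/(-6) + 5375/37667 = 527624*(-⅙) + 5375/37667 = -263812/3 + 5375/37667 = -9936990479/113001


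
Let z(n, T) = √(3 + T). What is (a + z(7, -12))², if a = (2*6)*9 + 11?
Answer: 14152 + 714*I ≈ 14152.0 + 714.0*I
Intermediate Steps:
a = 119 (a = 12*9 + 11 = 108 + 11 = 119)
(a + z(7, -12))² = (119 + √(3 - 12))² = (119 + √(-9))² = (119 + 3*I)²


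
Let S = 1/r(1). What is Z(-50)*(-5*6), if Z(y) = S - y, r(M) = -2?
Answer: -1485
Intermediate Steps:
S = -1/2 (S = 1/(-2) = -1/2 ≈ -0.50000)
Z(y) = -1/2 - y
Z(-50)*(-5*6) = (-1/2 - 1*(-50))*(-5*6) = (-1/2 + 50)*(-30) = (99/2)*(-30) = -1485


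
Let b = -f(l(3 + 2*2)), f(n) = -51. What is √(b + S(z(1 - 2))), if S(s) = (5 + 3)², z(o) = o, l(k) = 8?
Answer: √115 ≈ 10.724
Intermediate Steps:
S(s) = 64 (S(s) = 8² = 64)
b = 51 (b = -1*(-51) = 51)
√(b + S(z(1 - 2))) = √(51 + 64) = √115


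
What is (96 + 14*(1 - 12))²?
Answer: 3364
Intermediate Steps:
(96 + 14*(1 - 12))² = (96 + 14*(-11))² = (96 - 154)² = (-58)² = 3364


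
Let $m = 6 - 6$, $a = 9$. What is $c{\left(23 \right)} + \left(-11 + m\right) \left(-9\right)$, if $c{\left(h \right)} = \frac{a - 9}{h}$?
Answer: $99$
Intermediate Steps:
$m = 0$ ($m = 6 - 6 = 0$)
$c{\left(h \right)} = 0$ ($c{\left(h \right)} = \frac{9 - 9}{h} = \frac{0}{h} = 0$)
$c{\left(23 \right)} + \left(-11 + m\right) \left(-9\right) = 0 + \left(-11 + 0\right) \left(-9\right) = 0 - -99 = 0 + 99 = 99$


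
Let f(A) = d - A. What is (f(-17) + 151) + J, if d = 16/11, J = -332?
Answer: -1788/11 ≈ -162.55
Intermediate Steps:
d = 16/11 (d = 16*(1/11) = 16/11 ≈ 1.4545)
f(A) = 16/11 - A
(f(-17) + 151) + J = ((16/11 - 1*(-17)) + 151) - 332 = ((16/11 + 17) + 151) - 332 = (203/11 + 151) - 332 = 1864/11 - 332 = -1788/11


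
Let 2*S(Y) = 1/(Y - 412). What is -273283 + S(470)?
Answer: -31700827/116 ≈ -2.7328e+5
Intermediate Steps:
S(Y) = 1/(2*(-412 + Y)) (S(Y) = 1/(2*(Y - 412)) = 1/(2*(-412 + Y)))
-273283 + S(470) = -273283 + 1/(2*(-412 + 470)) = -273283 + (½)/58 = -273283 + (½)*(1/58) = -273283 + 1/116 = -31700827/116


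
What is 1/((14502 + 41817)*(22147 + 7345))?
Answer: 1/1660959948 ≈ 6.0206e-10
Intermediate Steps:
1/((14502 + 41817)*(22147 + 7345)) = 1/(56319*29492) = 1/1660959948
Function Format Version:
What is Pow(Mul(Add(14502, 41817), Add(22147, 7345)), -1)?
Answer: Rational(1, 1660959948) ≈ 6.0206e-10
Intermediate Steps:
Pow(Mul(Add(14502, 41817), Add(22147, 7345)), -1) = Pow(Mul(56319, 29492), -1) = Pow(1660959948, -1) = Rational(1, 1660959948)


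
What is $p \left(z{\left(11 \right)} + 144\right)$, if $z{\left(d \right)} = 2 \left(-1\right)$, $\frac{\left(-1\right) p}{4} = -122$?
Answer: $69296$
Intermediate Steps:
$p = 488$ ($p = \left(-4\right) \left(-122\right) = 488$)
$z{\left(d \right)} = -2$
$p \left(z{\left(11 \right)} + 144\right) = 488 \left(-2 + 144\right) = 488 \cdot 142 = 69296$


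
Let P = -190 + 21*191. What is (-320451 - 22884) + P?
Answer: -339514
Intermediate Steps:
P = 3821 (P = -190 + 4011 = 3821)
(-320451 - 22884) + P = (-320451 - 22884) + 3821 = -343335 + 3821 = -339514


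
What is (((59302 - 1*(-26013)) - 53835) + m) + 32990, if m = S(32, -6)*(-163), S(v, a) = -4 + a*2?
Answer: 67078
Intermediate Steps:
S(v, a) = -4 + 2*a
m = 2608 (m = (-4 + 2*(-6))*(-163) = (-4 - 12)*(-163) = -16*(-163) = 2608)
(((59302 - 1*(-26013)) - 53835) + m) + 32990 = (((59302 - 1*(-26013)) - 53835) + 2608) + 32990 = (((59302 + 26013) - 53835) + 2608) + 32990 = ((85315 - 53835) + 2608) + 32990 = (31480 + 2608) + 32990 = 34088 + 32990 = 67078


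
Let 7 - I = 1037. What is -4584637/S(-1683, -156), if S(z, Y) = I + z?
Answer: 4584637/2713 ≈ 1689.9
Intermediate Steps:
I = -1030 (I = 7 - 1*1037 = 7 - 1037 = -1030)
S(z, Y) = -1030 + z
-4584637/S(-1683, -156) = -4584637/(-1030 - 1683) = -4584637/(-2713) = -4584637*(-1/2713) = 4584637/2713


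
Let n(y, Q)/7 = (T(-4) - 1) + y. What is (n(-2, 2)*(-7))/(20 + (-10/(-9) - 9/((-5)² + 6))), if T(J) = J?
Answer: 95697/5809 ≈ 16.474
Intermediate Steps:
n(y, Q) = -35 + 7*y (n(y, Q) = 7*((-4 - 1) + y) = 7*(-5 + y) = -35 + 7*y)
(n(-2, 2)*(-7))/(20 + (-10/(-9) - 9/((-5)² + 6))) = ((-35 + 7*(-2))*(-7))/(20 + (-10/(-9) - 9/((-5)² + 6))) = ((-35 - 14)*(-7))/(20 + (-10*(-⅑) - 9/(25 + 6))) = (-49*(-7))/(20 + (10/9 - 9/31)) = 343/(20 + (10/9 - 9*1/31)) = 343/(20 + (10/9 - 9/31)) = 343/(20 + 229/279) = 343/(5809/279) = 343*(279/5809) = 95697/5809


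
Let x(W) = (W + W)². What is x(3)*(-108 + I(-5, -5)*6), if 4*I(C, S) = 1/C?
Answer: -19494/5 ≈ -3898.8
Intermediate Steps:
I(C, S) = 1/(4*C) (I(C, S) = (1/C)/4 = 1/(4*C))
x(W) = 4*W² (x(W) = (2*W)² = 4*W²)
x(3)*(-108 + I(-5, -5)*6) = (4*3²)*(-108 + ((¼)/(-5))*6) = (4*9)*(-108 + ((¼)*(-⅕))*6) = 36*(-108 - 1/20*6) = 36*(-108 - 3/10) = 36*(-1083/10) = -19494/5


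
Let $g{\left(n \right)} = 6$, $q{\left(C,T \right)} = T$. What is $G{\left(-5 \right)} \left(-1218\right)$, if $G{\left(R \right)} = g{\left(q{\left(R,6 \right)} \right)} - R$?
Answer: $-13398$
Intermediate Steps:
$G{\left(R \right)} = 6 - R$
$G{\left(-5 \right)} \left(-1218\right) = \left(6 - -5\right) \left(-1218\right) = \left(6 + 5\right) \left(-1218\right) = 11 \left(-1218\right) = -13398$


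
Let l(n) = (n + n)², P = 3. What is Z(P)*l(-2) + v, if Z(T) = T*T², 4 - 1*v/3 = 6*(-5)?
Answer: 534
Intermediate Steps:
v = 102 (v = 12 - 18*(-5) = 12 - 3*(-30) = 12 + 90 = 102)
Z(T) = T³
l(n) = 4*n² (l(n) = (2*n)² = 4*n²)
Z(P)*l(-2) + v = 3³*(4*(-2)²) + 102 = 27*(4*4) + 102 = 27*16 + 102 = 432 + 102 = 534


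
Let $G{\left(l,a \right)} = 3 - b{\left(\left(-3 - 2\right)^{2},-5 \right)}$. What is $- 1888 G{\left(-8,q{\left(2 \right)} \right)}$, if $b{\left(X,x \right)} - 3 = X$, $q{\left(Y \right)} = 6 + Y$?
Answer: $47200$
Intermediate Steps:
$b{\left(X,x \right)} = 3 + X$
$G{\left(l,a \right)} = -25$ ($G{\left(l,a \right)} = 3 - \left(3 + \left(-3 - 2\right)^{2}\right) = 3 - \left(3 + \left(-5\right)^{2}\right) = 3 - \left(3 + 25\right) = 3 - 28 = -25$)
$- 1888 G{\left(-8,q{\left(2 \right)} \right)} = \left(-1888\right) \left(-25\right) = 47200$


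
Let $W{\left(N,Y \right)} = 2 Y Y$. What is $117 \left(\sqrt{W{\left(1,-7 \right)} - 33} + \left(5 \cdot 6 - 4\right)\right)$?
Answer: $3042 + 117 \sqrt{65} \approx 3985.3$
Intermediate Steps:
$W{\left(N,Y \right)} = 2 Y^{2}$
$117 \left(\sqrt{W{\left(1,-7 \right)} - 33} + \left(5 \cdot 6 - 4\right)\right) = 117 \left(\sqrt{2 \left(-7\right)^{2} - 33} + \left(5 \cdot 6 - 4\right)\right) = 117 \left(\sqrt{2 \cdot 49 - 33} + \left(30 - 4\right)\right) = 117 \left(\sqrt{98 - 33} + 26\right) = 117 \left(\sqrt{65} + 26\right) = 117 \left(26 + \sqrt{65}\right) = 3042 + 117 \sqrt{65}$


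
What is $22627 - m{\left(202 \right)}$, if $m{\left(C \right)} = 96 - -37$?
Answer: $22494$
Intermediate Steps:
$m{\left(C \right)} = 133$ ($m{\left(C \right)} = 96 + 37 = 133$)
$22627 - m{\left(202 \right)} = 22627 - 133 = 22494$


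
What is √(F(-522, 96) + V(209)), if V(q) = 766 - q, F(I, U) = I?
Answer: √35 ≈ 5.9161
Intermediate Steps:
√(F(-522, 96) + V(209)) = √(-522 + (766 - 1*209)) = √(-522 + (766 - 209)) = √(-522 + 557) = √35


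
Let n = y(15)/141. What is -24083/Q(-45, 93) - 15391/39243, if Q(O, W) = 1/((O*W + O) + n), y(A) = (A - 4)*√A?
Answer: 3997727169479/39243 - 264913*√15/141 ≈ 1.0186e+8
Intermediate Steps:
y(A) = √A*(-4 + A) (y(A) = (-4 + A)*√A = √A*(-4 + A))
n = 11*√15/141 (n = (√15*(-4 + 15))/141 = (√15*11)*(1/141) = (11*√15)*(1/141) = 11*√15/141 ≈ 0.30215)
Q(O, W) = 1/(O + 11*√15/141 + O*W) (Q(O, W) = 1/((O*W + O) + 11*√15/141) = 1/((O + O*W) + 11*√15/141) = 1/(O + 11*√15/141 + O*W))
-24083/Q(-45, 93) - 15391/39243 = -(-101871090 + 264913*√15/141) - 15391/39243 = -24083*(-4230 + 11*√15/141) - 15391/39243 = (101871090 - 264913*√15/141) - 15391/39243 = 3997727169479/39243 - 264913*√15/141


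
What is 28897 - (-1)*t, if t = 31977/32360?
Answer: 935138897/32360 ≈ 28898.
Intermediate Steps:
t = 31977/32360 (t = 31977*(1/32360) = 31977/32360 ≈ 0.98816)
28897 - (-1)*t = 28897 - (-1)*31977/32360 = 28897 - 1*(-31977/32360) = 28897 + 31977/32360 = 935138897/32360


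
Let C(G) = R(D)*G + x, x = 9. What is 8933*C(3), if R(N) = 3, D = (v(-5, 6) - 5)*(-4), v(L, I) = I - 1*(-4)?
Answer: 160794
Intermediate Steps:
v(L, I) = 4 + I (v(L, I) = I + 4 = 4 + I)
D = -20 (D = ((4 + 6) - 5)*(-4) = (10 - 5)*(-4) = 5*(-4) = -20)
C(G) = 9 + 3*G (C(G) = 3*G + 9 = 9 + 3*G)
8933*C(3) = 8933*(9 + 3*3) = 8933*(9 + 9) = 8933*18 = 160794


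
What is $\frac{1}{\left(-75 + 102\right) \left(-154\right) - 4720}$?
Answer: $- \frac{1}{8878} \approx -0.00011264$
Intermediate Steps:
$\frac{1}{\left(-75 + 102\right) \left(-154\right) - 4720} = \frac{1}{27 \left(-154\right) - 4720} = \frac{1}{-4158 - 4720} = \frac{1}{-8878} = - \frac{1}{8878}$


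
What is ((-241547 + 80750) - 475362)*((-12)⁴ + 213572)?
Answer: -149057142972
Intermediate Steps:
((-241547 + 80750) - 475362)*((-12)⁴ + 213572) = (-160797 - 475362)*(20736 + 213572) = -636159*234308 = -149057142972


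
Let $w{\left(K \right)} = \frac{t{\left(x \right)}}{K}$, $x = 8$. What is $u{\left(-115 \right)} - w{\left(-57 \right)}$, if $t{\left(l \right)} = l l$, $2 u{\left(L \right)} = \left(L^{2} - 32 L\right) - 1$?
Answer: $\frac{481828}{57} \approx 8453.1$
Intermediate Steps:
$u{\left(L \right)} = - \frac{1}{2} + \frac{L^{2}}{2} - 16 L$ ($u{\left(L \right)} = \frac{\left(L^{2} - 32 L\right) - 1}{2} = \frac{-1 + L^{2} - 32 L}{2} = - \frac{1}{2} + \frac{L^{2}}{2} - 16 L$)
$t{\left(l \right)} = l^{2}$
$w{\left(K \right)} = \frac{64}{K}$ ($w{\left(K \right)} = \frac{8^{2}}{K} = \frac{64}{K}$)
$u{\left(-115 \right)} - w{\left(-57 \right)} = \left(- \frac{1}{2} + \frac{\left(-115\right)^{2}}{2} - -1840\right) - \frac{64}{-57} = \left(- \frac{1}{2} + \frac{1}{2} \cdot 13225 + 1840\right) - 64 \left(- \frac{1}{57}\right) = \left(- \frac{1}{2} + \frac{13225}{2} + 1840\right) - - \frac{64}{57} = 8452 + \frac{64}{57} = \frac{481828}{57}$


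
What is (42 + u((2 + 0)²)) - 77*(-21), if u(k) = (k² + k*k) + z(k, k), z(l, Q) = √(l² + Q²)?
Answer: 1691 + 4*√2 ≈ 1696.7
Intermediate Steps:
z(l, Q) = √(Q² + l²)
u(k) = 2*k² + √2*√(k²) (u(k) = (k² + k*k) + √(k² + k²) = (k² + k²) + √(2*k²) = 2*k² + √2*√(k²))
(42 + u((2 + 0)²)) - 77*(-21) = (42 + (2*((2 + 0)²)² + √2*√(((2 + 0)²)²))) - 77*(-21) = (42 + (2*(2²)² + √2*√((2²)²))) + 1617 = (42 + (2*4² + √2*√(4²))) + 1617 = (42 + (2*16 + √2*√16)) + 1617 = (42 + (32 + √2*4)) + 1617 = (42 + (32 + 4*√2)) + 1617 = (74 + 4*√2) + 1617 = 1691 + 4*√2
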